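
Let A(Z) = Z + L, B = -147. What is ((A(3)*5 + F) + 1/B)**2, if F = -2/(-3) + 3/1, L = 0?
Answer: 7524049/21609 ≈ 348.19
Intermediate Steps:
F = 11/3 (F = -2*(-1/3) + 3*1 = 2/3 + 3 = 11/3 ≈ 3.6667)
A(Z) = Z (A(Z) = Z + 0 = Z)
((A(3)*5 + F) + 1/B)**2 = ((3*5 + 11/3) + 1/(-147))**2 = ((15 + 11/3) - 1/147)**2 = (56/3 - 1/147)**2 = (2743/147)**2 = 7524049/21609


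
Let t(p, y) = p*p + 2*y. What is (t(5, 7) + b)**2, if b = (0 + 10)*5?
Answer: 7921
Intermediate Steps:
b = 50 (b = 10*5 = 50)
t(p, y) = p**2 + 2*y
(t(5, 7) + b)**2 = ((5**2 + 2*7) + 50)**2 = ((25 + 14) + 50)**2 = (39 + 50)**2 = 89**2 = 7921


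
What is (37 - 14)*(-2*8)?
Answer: -368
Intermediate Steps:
(37 - 14)*(-2*8) = 23*(-16) = -368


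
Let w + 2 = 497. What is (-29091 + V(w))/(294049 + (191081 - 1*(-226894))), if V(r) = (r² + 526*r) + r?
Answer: 476799/712024 ≈ 0.66964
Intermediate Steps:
w = 495 (w = -2 + 497 = 495)
V(r) = r² + 527*r
(-29091 + V(w))/(294049 + (191081 - 1*(-226894))) = (-29091 + 495*(527 + 495))/(294049 + (191081 - 1*(-226894))) = (-29091 + 495*1022)/(294049 + (191081 + 226894)) = (-29091 + 505890)/(294049 + 417975) = 476799/712024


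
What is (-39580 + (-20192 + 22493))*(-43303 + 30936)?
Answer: 461029393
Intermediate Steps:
(-39580 + (-20192 + 22493))*(-43303 + 30936) = (-39580 + 2301)*(-12367) = -37279*(-12367) = 461029393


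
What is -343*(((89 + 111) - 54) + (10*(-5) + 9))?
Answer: -36015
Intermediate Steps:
-343*(((89 + 111) - 54) + (10*(-5) + 9)) = -343*((200 - 54) + (-50 + 9)) = -343*(146 - 41) = -343*105 = -36015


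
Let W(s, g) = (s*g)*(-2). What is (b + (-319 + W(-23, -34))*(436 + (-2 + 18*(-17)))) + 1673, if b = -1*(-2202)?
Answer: -237149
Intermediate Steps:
W(s, g) = -2*g*s (W(s, g) = (g*s)*(-2) = -2*g*s)
b = 2202
(b + (-319 + W(-23, -34))*(436 + (-2 + 18*(-17)))) + 1673 = (2202 + (-319 - 2*(-34)*(-23))*(436 + (-2 + 18*(-17)))) + 1673 = (2202 + (-319 - 1564)*(436 + (-2 - 306))) + 1673 = (2202 - 1883*(436 - 308)) + 1673 = (2202 - 1883*128) + 1673 = (2202 - 241024) + 1673 = -238822 + 1673 = -237149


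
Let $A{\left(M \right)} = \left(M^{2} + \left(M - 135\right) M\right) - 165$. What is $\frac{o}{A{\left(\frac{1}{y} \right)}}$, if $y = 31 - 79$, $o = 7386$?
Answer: $- \frac{8508672}{186839} \approx -45.54$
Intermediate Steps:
$y = -48$ ($y = 31 - 79 = -48$)
$A{\left(M \right)} = -165 + M^{2} + M \left(-135 + M\right)$ ($A{\left(M \right)} = \left(M^{2} + \left(-135 + M\right) M\right) - 165 = \left(M^{2} + M \left(-135 + M\right)\right) - 165 = -165 + M^{2} + M \left(-135 + M\right)$)
$\frac{o}{A{\left(\frac{1}{y} \right)}} = \frac{7386}{-165 - \frac{135}{-48} + 2 \left(\frac{1}{-48}\right)^{2}} = \frac{7386}{-165 - - \frac{45}{16} + 2 \left(- \frac{1}{48}\right)^{2}} = \frac{7386}{-165 + \frac{45}{16} + 2 \cdot \frac{1}{2304}} = \frac{7386}{-165 + \frac{45}{16} + \frac{1}{1152}} = \frac{7386}{- \frac{186839}{1152}} = 7386 \left(- \frac{1152}{186839}\right) = - \frac{8508672}{186839}$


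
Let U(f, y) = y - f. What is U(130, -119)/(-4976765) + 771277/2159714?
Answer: 3839002147691/10748389045210 ≈ 0.35717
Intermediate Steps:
U(130, -119)/(-4976765) + 771277/2159714 = (-119 - 1*130)/(-4976765) + 771277/2159714 = (-119 - 130)*(-1/4976765) + 771277*(1/2159714) = -249*(-1/4976765) + 771277/2159714 = 249/4976765 + 771277/2159714 = 3839002147691/10748389045210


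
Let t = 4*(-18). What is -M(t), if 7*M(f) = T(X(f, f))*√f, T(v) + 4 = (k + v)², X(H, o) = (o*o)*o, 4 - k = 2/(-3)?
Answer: -2507590545728*I*√2/21 ≈ -1.6887e+11*I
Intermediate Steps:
t = -72
k = 14/3 (k = 4 - 2/(-3) = 4 - 2*(-1)/3 = 4 - 1*(-⅔) = 4 + ⅔ = 14/3 ≈ 4.6667)
X(H, o) = o³ (X(H, o) = o²*o = o³)
T(v) = -4 + (14/3 + v)²
M(f) = √f*(-4 + (14 + 3*f³)²/9)/7 (M(f) = ((-4 + (14 + 3*f³)²/9)*√f)/7 = (√f*(-4 + (14 + 3*f³)²/9))/7 = √f*(-4 + (14 + 3*f³)²/9)/7)
-M(t) = -√(-72)*(-36 + (14 + 3*(-72)³)²)/63 = -6*I*√2*(-36 + (14 + 3*(-373248))²)/63 = -6*I*√2*(-36 + (14 - 1119744)²)/63 = -6*I*√2*(-36 + (-1119730)²)/63 = -6*I*√2*(-36 + 1253795272900)/63 = -6*I*√2*1253795272864/63 = -2507590545728*I*√2/21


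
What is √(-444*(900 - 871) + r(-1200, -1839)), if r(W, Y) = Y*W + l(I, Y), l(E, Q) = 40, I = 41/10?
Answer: 2*√548491 ≈ 1481.2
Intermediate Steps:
I = 41/10 (I = 41*(⅒) = 41/10 ≈ 4.1000)
r(W, Y) = 40 + W*Y (r(W, Y) = Y*W + 40 = W*Y + 40 = 40 + W*Y)
√(-444*(900 - 871) + r(-1200, -1839)) = √(-444*(900 - 871) + (40 - 1200*(-1839))) = √(-444*29 + (40 + 2206800)) = √(-12876 + 2206840) = √2193964 = 2*√548491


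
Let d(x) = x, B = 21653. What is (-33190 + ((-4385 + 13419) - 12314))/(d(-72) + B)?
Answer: -5210/3083 ≈ -1.6899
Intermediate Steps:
(-33190 + ((-4385 + 13419) - 12314))/(d(-72) + B) = (-33190 + ((-4385 + 13419) - 12314))/(-72 + 21653) = (-33190 + (9034 - 12314))/21581 = (-33190 - 3280)*(1/21581) = -36470*1/21581 = -5210/3083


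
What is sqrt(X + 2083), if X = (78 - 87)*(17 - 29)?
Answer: sqrt(2191) ≈ 46.808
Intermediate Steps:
X = 108 (X = -9*(-12) = 108)
sqrt(X + 2083) = sqrt(108 + 2083) = sqrt(2191)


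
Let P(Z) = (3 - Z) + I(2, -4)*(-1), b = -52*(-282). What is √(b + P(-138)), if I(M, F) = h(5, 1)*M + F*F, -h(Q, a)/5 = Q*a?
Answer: √14839 ≈ 121.82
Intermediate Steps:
b = 14664
h(Q, a) = -5*Q*a
I(M, F) = F² - 25*M (I(M, F) = (-5*5*1)*M + F*F = -25*M + F² = F² - 25*M)
P(Z) = 37 - Z (P(Z) = (3 - Z) + ((-4)² - 25*2)*(-1) = (3 - Z) + (16 - 50)*(-1) = (3 - Z) - 34*(-1) = (3 - Z) + 34 = 37 - Z)
√(b + P(-138)) = √(14664 + (37 - 1*(-138))) = √(14664 + (37 + 138)) = √(14664 + 175) = √14839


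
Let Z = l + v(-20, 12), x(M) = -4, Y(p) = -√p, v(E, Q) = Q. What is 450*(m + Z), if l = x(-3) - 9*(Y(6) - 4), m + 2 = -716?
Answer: -303300 + 4050*√6 ≈ -2.9338e+5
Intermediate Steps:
m = -718 (m = -2 - 716 = -718)
l = 32 + 9*√6 (l = -4 - 9*(-√6 - 4) = -4 - 9*(-4 - √6) = -4 + (36 + 9*√6) = 32 + 9*√6 ≈ 54.045)
Z = 44 + 9*√6 (Z = (32 + 9*√6) + 12 = 44 + 9*√6 ≈ 66.045)
450*(m + Z) = 450*(-718 + (44 + 9*√6)) = 450*(-674 + 9*√6) = -303300 + 4050*√6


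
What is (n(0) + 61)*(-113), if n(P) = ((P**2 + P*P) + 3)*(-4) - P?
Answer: -5537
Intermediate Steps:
n(P) = -12 - P - 8*P**2 (n(P) = ((P**2 + P**2) + 3)*(-4) - P = (2*P**2 + 3)*(-4) - P = (3 + 2*P**2)*(-4) - P = (-12 - 8*P**2) - P = -12 - P - 8*P**2)
(n(0) + 61)*(-113) = ((-12 - 1*0 - 8*0**2) + 61)*(-113) = ((-12 + 0 - 8*0) + 61)*(-113) = ((-12 + 0 + 0) + 61)*(-113) = (-12 + 61)*(-113) = 49*(-113) = -5537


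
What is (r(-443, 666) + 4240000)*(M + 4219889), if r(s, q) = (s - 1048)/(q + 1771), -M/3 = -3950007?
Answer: 166048427680564190/2437 ≈ 6.8136e+13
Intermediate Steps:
M = 11850021 (M = -3*(-3950007) = 11850021)
r(s, q) = (-1048 + s)/(1771 + q)
(r(-443, 666) + 4240000)*(M + 4219889) = ((-1048 - 443)/(1771 + 666) + 4240000)*(11850021 + 4219889) = (-1491/2437 + 4240000)*16069910 = (10332878509/2437)*16069910 = 166048427680564190/2437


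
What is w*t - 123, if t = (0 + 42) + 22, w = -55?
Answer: -3643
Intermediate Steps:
t = 64 (t = 42 + 22 = 64)
w*t - 123 = -55*64 - 123 = -3520 - 123 = -3643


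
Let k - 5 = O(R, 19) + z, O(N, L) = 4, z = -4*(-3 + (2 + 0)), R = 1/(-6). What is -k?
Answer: -13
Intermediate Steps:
R = -⅙ ≈ -0.16667
z = 4 (z = -4*(-3 + 2) = -4*(-1) = 4)
k = 13 (k = 5 + (4 + 4) = 5 + 8 = 13)
-k = -1*13 = -13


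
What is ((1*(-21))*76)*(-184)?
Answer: 293664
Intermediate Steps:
((1*(-21))*76)*(-184) = -21*76*(-184) = -1596*(-184) = 293664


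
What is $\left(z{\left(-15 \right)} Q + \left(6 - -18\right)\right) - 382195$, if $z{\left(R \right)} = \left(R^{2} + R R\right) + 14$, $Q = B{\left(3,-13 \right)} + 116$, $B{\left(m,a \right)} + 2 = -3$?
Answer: $-330667$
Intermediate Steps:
$B{\left(m,a \right)} = -5$ ($B{\left(m,a \right)} = -2 - 3 = -5$)
$Q = 111$ ($Q = -5 + 116 = 111$)
$z{\left(R \right)} = 14 + 2 R^{2}$ ($z{\left(R \right)} = \left(R^{2} + R^{2}\right) + 14 = 2 R^{2} + 14 = 14 + 2 R^{2}$)
$\left(z{\left(-15 \right)} Q + \left(6 - -18\right)\right) - 382195 = \left(\left(14 + 2 \left(-15\right)^{2}\right) 111 + \left(6 - -18\right)\right) - 382195 = \left(\left(14 + 2 \cdot 225\right) 111 + \left(6 + 18\right)\right) - 382195 = \left(\left(14 + 450\right) 111 + 24\right) - 382195 = \left(464 \cdot 111 + 24\right) - 382195 = \left(51504 + 24\right) - 382195 = 51528 - 382195 = -330667$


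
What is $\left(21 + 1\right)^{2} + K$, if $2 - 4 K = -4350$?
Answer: $1572$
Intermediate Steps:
$K = 1088$ ($K = \frac{1}{2} - - \frac{2175}{2} = \frac{1}{2} + \frac{2175}{2} = 1088$)
$\left(21 + 1\right)^{2} + K = \left(21 + 1\right)^{2} + 1088 = 22^{2} + 1088 = 484 + 1088 = 1572$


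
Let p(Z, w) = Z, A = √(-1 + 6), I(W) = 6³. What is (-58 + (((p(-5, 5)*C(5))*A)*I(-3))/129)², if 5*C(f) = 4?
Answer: 6634756/1849 + 33408*√5/43 ≈ 5325.6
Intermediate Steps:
C(f) = ⅘ (C(f) = (⅕)*4 = ⅘)
I(W) = 216
A = √5 ≈ 2.2361
(-58 + (((p(-5, 5)*C(5))*A)*I(-3))/129)² = (-58 + (((-5*⅘)*√5)*216)/129)² = (-58 + (-4*√5*216)*(1/129))² = (-58 - 864*√5*(1/129))² = (-58 - 288*√5/43)²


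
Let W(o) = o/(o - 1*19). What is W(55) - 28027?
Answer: -1008917/36 ≈ -28025.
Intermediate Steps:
W(o) = o/(-19 + o) (W(o) = o/(o - 19) = o/(-19 + o))
W(55) - 28027 = 55/(-19 + 55) - 28027 = 55/36 - 28027 = -1008917/36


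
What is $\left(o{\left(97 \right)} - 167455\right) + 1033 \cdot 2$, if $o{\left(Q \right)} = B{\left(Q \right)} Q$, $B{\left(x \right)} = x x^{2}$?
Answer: $88363892$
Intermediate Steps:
$B{\left(x \right)} = x^{3}$
$o{\left(Q \right)} = Q^{4}$ ($o{\left(Q \right)} = Q^{3} Q = Q^{4}$)
$\left(o{\left(97 \right)} - 167455\right) + 1033 \cdot 2 = \left(97^{4} - 167455\right) + 1033 \cdot 2 = \left(88529281 - 167455\right) + 2066 = 88361826 + 2066 = 88363892$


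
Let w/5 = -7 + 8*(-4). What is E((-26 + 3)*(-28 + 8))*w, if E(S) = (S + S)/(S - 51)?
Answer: -179400/409 ≈ -438.63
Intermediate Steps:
E(S) = 2*S/(-51 + S) (E(S) = (2*S)/(-51 + S) = 2*S/(-51 + S))
w = -195 (w = 5*(-7 + 8*(-4)) = 5*(-7 - 32) = 5*(-39) = -195)
E((-26 + 3)*(-28 + 8))*w = (2*((-26 + 3)*(-28 + 8))/(-51 + (-26 + 3)*(-28 + 8)))*(-195) = (2*(-23*(-20))/(-51 - 23*(-20)))*(-195) = (2*460/(-51 + 460))*(-195) = (2*460/409)*(-195) = (2*460*(1/409))*(-195) = (920/409)*(-195) = -179400/409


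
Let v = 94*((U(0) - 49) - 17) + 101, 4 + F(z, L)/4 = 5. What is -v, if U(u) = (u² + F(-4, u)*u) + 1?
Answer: 6009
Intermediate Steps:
F(z, L) = 4 (F(z, L) = -16 + 4*5 = -16 + 20 = 4)
U(u) = 1 + u² + 4*u (U(u) = (u² + 4*u) + 1 = 1 + u² + 4*u)
v = -6009 (v = 94*(((1 + 0² + 4*0) - 49) - 17) + 101 = 94*(((1 + 0 + 0) - 49) - 17) + 101 = 94*((1 - 49) - 17) + 101 = 94*(-48 - 17) + 101 = 94*(-65) + 101 = -6110 + 101 = -6009)
-v = -1*(-6009) = 6009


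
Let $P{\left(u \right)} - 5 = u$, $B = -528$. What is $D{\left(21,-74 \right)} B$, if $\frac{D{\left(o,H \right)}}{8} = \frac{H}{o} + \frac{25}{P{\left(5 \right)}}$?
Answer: $\frac{30272}{7} \approx 4324.6$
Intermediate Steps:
$P{\left(u \right)} = 5 + u$
$D{\left(o,H \right)} = 20 + \frac{8 H}{o}$ ($D{\left(o,H \right)} = 8 \left(\frac{H}{o} + \frac{25}{5 + 5}\right) = 8 \left(\frac{H}{o} + \frac{25}{10}\right) = 8 \left(\frac{H}{o} + 25 \cdot \frac{1}{10}\right) = 8 \left(\frac{H}{o} + \frac{5}{2}\right) = 8 \left(\frac{5}{2} + \frac{H}{o}\right) = 20 + \frac{8 H}{o}$)
$D{\left(21,-74 \right)} B = \left(20 + 8 \left(-74\right) \frac{1}{21}\right) \left(-528\right) = \left(20 - \frac{592}{21}\right) \left(-528\right) = \left(- \frac{172}{21}\right) \left(-528\right) = \frac{30272}{7}$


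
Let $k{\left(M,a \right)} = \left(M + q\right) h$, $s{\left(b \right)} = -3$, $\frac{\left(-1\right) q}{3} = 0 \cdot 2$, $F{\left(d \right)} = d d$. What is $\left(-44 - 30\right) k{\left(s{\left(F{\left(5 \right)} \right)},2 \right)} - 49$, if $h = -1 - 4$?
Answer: $-1159$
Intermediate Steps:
$F{\left(d \right)} = d^{2}$
$h = -5$ ($h = -1 - 4 = -5$)
$q = 0$ ($q = - 3 \cdot 0 \cdot 2 = \left(-3\right) 0 = 0$)
$k{\left(M,a \right)} = - 5 M$ ($k{\left(M,a \right)} = \left(M + 0\right) \left(-5\right) = M \left(-5\right) = - 5 M$)
$\left(-44 - 30\right) k{\left(s{\left(F{\left(5 \right)} \right)},2 \right)} - 49 = \left(-44 - 30\right) \left(\left(-5\right) \left(-3\right)\right) - 49 = \left(-44 - 30\right) 15 - 49 = \left(-74\right) 15 - 49 = -1110 - 49 = -1159$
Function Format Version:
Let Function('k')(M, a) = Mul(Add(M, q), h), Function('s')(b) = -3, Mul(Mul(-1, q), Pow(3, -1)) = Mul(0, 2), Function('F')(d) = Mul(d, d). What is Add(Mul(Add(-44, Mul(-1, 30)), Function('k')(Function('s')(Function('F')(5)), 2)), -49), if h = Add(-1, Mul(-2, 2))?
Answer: -1159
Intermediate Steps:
Function('F')(d) = Pow(d, 2)
h = -5 (h = Add(-1, -4) = -5)
q = 0 (q = Mul(-3, Mul(0, 2)) = Mul(-3, 0) = 0)
Function('k')(M, a) = Mul(-5, M) (Function('k')(M, a) = Mul(Add(M, 0), -5) = Mul(M, -5) = Mul(-5, M))
Add(Mul(Add(-44, Mul(-1, 30)), Function('k')(Function('s')(Function('F')(5)), 2)), -49) = Add(Mul(Add(-44, Mul(-1, 30)), Mul(-5, -3)), -49) = Add(Mul(Add(-44, -30), 15), -49) = Add(Mul(-74, 15), -49) = Add(-1110, -49) = -1159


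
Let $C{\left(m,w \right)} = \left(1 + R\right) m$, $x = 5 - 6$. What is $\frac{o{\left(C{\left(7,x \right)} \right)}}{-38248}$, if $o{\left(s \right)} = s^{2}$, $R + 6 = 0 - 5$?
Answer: $- \frac{175}{1366} \approx -0.12811$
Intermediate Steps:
$x = -1$ ($x = 5 - 6 = -1$)
$R = -11$ ($R = -6 + \left(0 - 5\right) = -6 - 5 = -11$)
$C{\left(m,w \right)} = - 10 m$ ($C{\left(m,w \right)} = \left(1 - 11\right) m = - 10 m$)
$\frac{o{\left(C{\left(7,x \right)} \right)}}{-38248} = \frac{\left(\left(-10\right) 7\right)^{2}}{-38248} = \left(-70\right)^{2} \left(- \frac{1}{38248}\right) = 4900 \left(- \frac{1}{38248}\right) = - \frac{175}{1366}$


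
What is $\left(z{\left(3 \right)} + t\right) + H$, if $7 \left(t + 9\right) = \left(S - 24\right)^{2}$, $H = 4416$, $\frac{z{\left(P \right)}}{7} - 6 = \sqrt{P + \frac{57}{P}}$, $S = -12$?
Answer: $\frac{32439}{7} + 7 \sqrt{22} \approx 4667.0$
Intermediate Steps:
$z{\left(P \right)} = 42 + 7 \sqrt{P + \frac{57}{P}}$
$t = \frac{1233}{7}$ ($t = -9 + \frac{\left(-12 - 24\right)^{2}}{7} = -9 + \frac{\left(-36\right)^{2}}{7} = -9 + \frac{1}{7} \cdot 1296 = -9 + \frac{1296}{7} = \frac{1233}{7} \approx 176.14$)
$\left(z{\left(3 \right)} + t\right) + H = \left(\left(42 + 7 \sqrt{3 + \frac{57}{3}}\right) + \frac{1233}{7}\right) + 4416 = \left(\left(42 + 7 \sqrt{3 + 57 \cdot \frac{1}{3}}\right) + \frac{1233}{7}\right) + 4416 = \left(\left(42 + 7 \sqrt{3 + 19}\right) + \frac{1233}{7}\right) + 4416 = \left(\left(42 + 7 \sqrt{22}\right) + \frac{1233}{7}\right) + 4416 = \left(\frac{1527}{7} + 7 \sqrt{22}\right) + 4416 = \frac{32439}{7} + 7 \sqrt{22}$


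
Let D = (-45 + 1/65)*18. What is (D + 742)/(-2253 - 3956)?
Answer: 4402/403585 ≈ 0.010907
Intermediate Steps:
D = -52632/65 (D = (-45 + 1/65)*18 = -2924/65*18 = -52632/65 ≈ -809.72)
(D + 742)/(-2253 - 3956) = (-52632/65 + 742)/(-2253 - 3956) = -4402/65/(-6209) = -4402/65*(-1/6209) = 4402/403585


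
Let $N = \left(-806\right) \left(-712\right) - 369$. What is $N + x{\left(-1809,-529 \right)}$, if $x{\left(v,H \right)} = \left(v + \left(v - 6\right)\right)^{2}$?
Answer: $13706879$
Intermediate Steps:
$x{\left(v,H \right)} = \left(-6 + 2 v\right)^{2}$ ($x{\left(v,H \right)} = \left(v + \left(-6 + v\right)\right)^{2} = \left(-6 + 2 v\right)^{2}$)
$N = 573503$ ($N = 573872 - 369 = 573503$)
$N + x{\left(-1809,-529 \right)} = 573503 + 4 \left(-3 - 1809\right)^{2} = 573503 + 4 \left(-1812\right)^{2} = 573503 + 4 \cdot 3283344 = 573503 + 13133376 = 13706879$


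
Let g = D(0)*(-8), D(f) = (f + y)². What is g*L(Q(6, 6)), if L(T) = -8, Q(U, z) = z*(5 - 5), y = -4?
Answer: 1024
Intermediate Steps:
D(f) = (-4 + f)² (D(f) = (f - 4)² = (-4 + f)²)
Q(U, z) = 0 (Q(U, z) = z*0 = 0)
g = -128 (g = (-4 + 0)²*(-8) = (-4)²*(-8) = 16*(-8) = -128)
g*L(Q(6, 6)) = -128*(-8) = 1024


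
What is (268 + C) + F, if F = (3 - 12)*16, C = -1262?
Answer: -1138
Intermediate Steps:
F = -144 (F = -9*16 = -144)
(268 + C) + F = (268 - 1262) - 144 = -994 - 144 = -1138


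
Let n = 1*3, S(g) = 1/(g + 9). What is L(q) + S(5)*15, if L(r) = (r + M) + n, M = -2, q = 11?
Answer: 183/14 ≈ 13.071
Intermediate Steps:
S(g) = 1/(9 + g)
n = 3
L(r) = 1 + r (L(r) = (r - 2) + 3 = (-2 + r) + 3 = 1 + r)
L(q) + S(5)*15 = (1 + 11) + 15/(9 + 5) = 12 + 15/14 = 183/14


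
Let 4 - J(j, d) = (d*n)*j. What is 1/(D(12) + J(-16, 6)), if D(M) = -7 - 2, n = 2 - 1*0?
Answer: 1/187 ≈ 0.0053476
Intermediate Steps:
n = 2 (n = 2 + 0 = 2)
D(M) = -9
J(j, d) = 4 - 2*d*j (J(j, d) = 4 - d*2*j = 4 - 2*d*j)
1/(D(12) + J(-16, 6)) = 1/(-9 + (4 - 2*6*(-16))) = 1/(-9 + (4 + 192)) = 1/(-9 + 196) = 1/187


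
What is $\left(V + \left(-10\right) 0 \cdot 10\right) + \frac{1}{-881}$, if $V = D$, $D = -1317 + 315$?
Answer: $- \frac{882763}{881} \approx -1002.0$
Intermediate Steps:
$D = -1002$
$V = -1002$
$\left(V + \left(-10\right) 0 \cdot 10\right) + \frac{1}{-881} = \left(-1002 + \left(-10\right) 0 \cdot 10\right) + \frac{1}{-881} = \left(-1002 + 0 \cdot 10\right) - \frac{1}{881} = \left(-1002 + 0\right) - \frac{1}{881} = -1002 - \frac{1}{881} = - \frac{882763}{881}$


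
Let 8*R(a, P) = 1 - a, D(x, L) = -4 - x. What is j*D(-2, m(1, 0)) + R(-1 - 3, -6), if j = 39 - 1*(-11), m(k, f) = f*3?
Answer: -795/8 ≈ -99.375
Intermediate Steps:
m(k, f) = 3*f
j = 50 (j = 39 + 11 = 50)
R(a, P) = ⅛ - a/8 (R(a, P) = (1 - a)/8 = ⅛ - a/8)
j*D(-2, m(1, 0)) + R(-1 - 3, -6) = 50*(-4 - 1*(-2)) + (⅛ - (-1 - 3)/8) = 50*(-4 + 2) + (⅛ - ⅛*(-4)) = 50*(-2) + (⅛ + ½) = -100 + 5/8 = -795/8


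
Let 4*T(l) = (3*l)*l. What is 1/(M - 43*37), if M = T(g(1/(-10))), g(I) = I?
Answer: -400/636397 ≈ -0.00062854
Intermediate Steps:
T(l) = 3*l**2/4 (T(l) = ((3*l)*l)/4 = (3*l**2)/4 = 3*l**2/4)
M = 3/400 (M = 3*(1/(-10))**2/4 = 3*(1*(-1/10))**2/4 = 3*(-1/10)**2/4 = (3/4)*(1/100) = 3/400 ≈ 0.0075000)
1/(M - 43*37) = 1/(3/400 - 43*37) = 1/(3/400 - 1591) = 1/(-636397/400) = -400/636397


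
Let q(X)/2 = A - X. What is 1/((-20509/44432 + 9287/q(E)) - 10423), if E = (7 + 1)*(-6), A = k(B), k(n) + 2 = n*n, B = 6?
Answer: -1821712/18885385049 ≈ -9.6462e-5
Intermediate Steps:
k(n) = -2 + n² (k(n) = -2 + n*n = -2 + n²)
A = 34 (A = -2 + 6² = -2 + 36 = 34)
E = -48 (E = 8*(-6) = -48)
q(X) = 68 - 2*X (q(X) = 2*(34 - X) = 68 - 2*X)
1/((-20509/44432 + 9287/q(E)) - 10423) = 1/((-20509/44432 + 9287/(68 - 2*(-48))) - 10423) = 1/((-20509*1/44432 + 9287/(68 + 96)) - 10423) = 1/((-20509/44432 + 9287/164) - 10423) = 1/(102319127/1821712 - 10423) = 1/(-18885385049/1821712) = -1821712/18885385049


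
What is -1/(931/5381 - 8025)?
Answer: 5381/43181594 ≈ 0.00012461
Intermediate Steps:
-1/(931/5381 - 8025) = -1/(-43181594/5381) = -1*(-5381/43181594) = 5381/43181594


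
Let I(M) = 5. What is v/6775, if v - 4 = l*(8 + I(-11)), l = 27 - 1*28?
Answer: -9/6775 ≈ -0.0013284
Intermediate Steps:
l = -1 (l = 27 - 28 = -1)
v = -9 (v = 4 - (8 + 5) = 4 - 1*13 = 4 - 13 = -9)
v/6775 = -9/6775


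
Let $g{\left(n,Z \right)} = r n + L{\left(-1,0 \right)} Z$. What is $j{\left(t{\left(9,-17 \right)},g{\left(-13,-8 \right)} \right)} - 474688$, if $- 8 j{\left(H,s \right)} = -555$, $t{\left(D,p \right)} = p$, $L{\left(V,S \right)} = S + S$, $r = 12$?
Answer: $- \frac{3796949}{8} \approx -4.7462 \cdot 10^{5}$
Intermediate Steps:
$L{\left(V,S \right)} = 2 S$
$g{\left(n,Z \right)} = 12 n$ ($g{\left(n,Z \right)} = 12 n + 2 \cdot 0 Z = 12 n + 0 Z = 12 n + 0 = 12 n$)
$j{\left(H,s \right)} = \frac{555}{8}$ ($j{\left(H,s \right)} = \left(- \frac{1}{8}\right) \left(-555\right) = \frac{555}{8}$)
$j{\left(t{\left(9,-17 \right)},g{\left(-13,-8 \right)} \right)} - 474688 = \frac{555}{8} - 474688 = - \frac{3796949}{8}$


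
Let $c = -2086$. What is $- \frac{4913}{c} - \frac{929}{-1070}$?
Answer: $\frac{1798701}{558005} \approx 3.2234$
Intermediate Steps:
$- \frac{4913}{c} - \frac{929}{-1070} = - \frac{4913}{-2086} - \frac{929}{-1070} = \left(-4913\right) \left(- \frac{1}{2086}\right) - - \frac{929}{1070} = \frac{4913}{2086} + \frac{929}{1070} = \frac{1798701}{558005}$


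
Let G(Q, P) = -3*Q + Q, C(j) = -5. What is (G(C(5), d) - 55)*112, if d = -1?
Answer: -5040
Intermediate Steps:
G(Q, P) = -2*Q
(G(C(5), d) - 55)*112 = (-2*(-5) - 55)*112 = (10 - 55)*112 = -45*112 = -5040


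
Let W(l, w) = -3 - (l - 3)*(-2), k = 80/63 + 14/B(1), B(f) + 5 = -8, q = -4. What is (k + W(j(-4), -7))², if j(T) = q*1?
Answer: 189475225/670761 ≈ 282.48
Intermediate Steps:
B(f) = -13 (B(f) = -5 - 8 = -13)
k = 158/819 (k = 80/63 + 14/(-13) = 80*(1/63) + 14*(-1/13) = 80/63 - 14/13 = 158/819 ≈ 0.19292)
j(T) = -4 (j(T) = -4*1 = -4)
W(l, w) = -9 + 2*l (W(l, w) = -3 - (-3 + l)*(-2) = -3 - (6 - 2*l) = -3 + (-6 + 2*l) = -9 + 2*l)
(k + W(j(-4), -7))² = (158/819 + (-9 + 2*(-4)))² = (158/819 + (-9 - 8))² = (158/819 - 17)² = (-13765/819)² = 189475225/670761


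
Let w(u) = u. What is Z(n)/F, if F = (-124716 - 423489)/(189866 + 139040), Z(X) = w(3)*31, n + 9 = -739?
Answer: -10196086/182735 ≈ -55.797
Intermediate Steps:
n = -748 (n = -9 - 739 = -748)
Z(X) = 93 (Z(X) = 3*31 = 93)
F = -548205/328906 ≈ -1.6668
Z(n)/F = 93/(-548205/328906) = 93*(-328906/548205) = -10196086/182735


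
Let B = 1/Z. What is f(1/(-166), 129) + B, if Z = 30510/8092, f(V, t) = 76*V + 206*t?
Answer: 33646824838/1266165 ≈ 26574.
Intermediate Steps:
Z = 15255/4046 (Z = 30510*(1/8092) = 15255/4046 ≈ 3.7704)
B = 4046/15255 (B = 1/(15255/4046) = 4046/15255 ≈ 0.26522)
f(1/(-166), 129) + B = (76/(-166) + 206*129) + 4046/15255 = (76*(-1/166) + 26574) + 4046/15255 = (-38/83 + 26574) + 4046/15255 = 2205604/83 + 4046/15255 = 33646824838/1266165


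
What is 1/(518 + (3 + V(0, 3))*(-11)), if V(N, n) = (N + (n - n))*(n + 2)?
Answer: 1/485 ≈ 0.0020619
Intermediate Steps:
V(N, n) = N*(2 + n) (V(N, n) = (N + 0)*(2 + n) = N*(2 + n))
1/(518 + (3 + V(0, 3))*(-11)) = 1/(518 + (3 + 0*(2 + 3))*(-11)) = 1/(518 + (3 + 0*5)*(-11)) = 1/(518 + (3 + 0)*(-11)) = 1/(518 + 3*(-11)) = 1/(518 - 33) = 1/485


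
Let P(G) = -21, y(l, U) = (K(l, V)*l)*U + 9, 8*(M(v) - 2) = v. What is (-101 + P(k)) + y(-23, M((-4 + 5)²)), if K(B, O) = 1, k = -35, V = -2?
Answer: -1295/8 ≈ -161.88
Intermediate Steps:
M(v) = 2 + v/8
y(l, U) = 9 + U*l (y(l, U) = (1*l)*U + 9 = l*U + 9 = U*l + 9 = 9 + U*l)
(-101 + P(k)) + y(-23, M((-4 + 5)²)) = (-101 - 21) + (9 + (2 + (-4 + 5)²/8)*(-23)) = -122 + (9 + (2 + (⅛)*1²)*(-23)) = -122 + (9 + (2 + (⅛)*1)*(-23)) = -122 + (9 + (2 + ⅛)*(-23)) = -122 + (9 + (17/8)*(-23)) = -122 + (9 - 391/8) = -122 - 319/8 = -1295/8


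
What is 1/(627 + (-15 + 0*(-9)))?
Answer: 1/612 ≈ 0.0016340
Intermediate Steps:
1/(627 + (-15 + 0*(-9))) = 1/(627 + (-15 + 0)) = 1/(627 - 15) = 1/612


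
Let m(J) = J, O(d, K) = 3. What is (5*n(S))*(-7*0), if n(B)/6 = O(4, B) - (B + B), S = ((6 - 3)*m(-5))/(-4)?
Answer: 0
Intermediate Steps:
S = 15/4 (S = ((6 - 3)*(-5))/(-4) = (3*(-5))*(-¼) = -15*(-¼) = 15/4 ≈ 3.7500)
n(B) = 18 - 12*B (n(B) = 6*(3 - (B + B)) = 6*(3 - 2*B) = 18 - 12*B)
(5*n(S))*(-7*0) = (5*(18 - 12*15/4))*(-7*0) = (5*(18 - 45))*0 = (5*(-27))*0 = -135*0 = 0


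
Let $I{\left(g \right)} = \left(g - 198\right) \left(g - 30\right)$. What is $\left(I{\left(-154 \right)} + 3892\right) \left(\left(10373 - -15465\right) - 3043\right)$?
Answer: $1565104700$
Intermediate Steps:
$I{\left(g \right)} = \left(-198 + g\right) \left(-30 + g\right)$
$\left(I{\left(-154 \right)} + 3892\right) \left(\left(10373 - -15465\right) - 3043\right) = \left(\left(5940 + \left(-154\right)^{2} - -35112\right) + 3892\right) \left(\left(10373 - -15465\right) - 3043\right) = \left(\left(5940 + 23716 + 35112\right) + 3892\right) \left(\left(10373 + 15465\right) - 3043\right) = \left(64768 + 3892\right) \left(25838 - 3043\right) = 68660 \cdot 22795 = 1565104700$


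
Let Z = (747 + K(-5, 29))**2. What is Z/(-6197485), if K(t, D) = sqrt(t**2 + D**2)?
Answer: -(747 + sqrt(866))**2/6197485 ≈ -0.097272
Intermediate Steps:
K(t, D) = sqrt(D**2 + t**2)
Z = (747 + sqrt(866))**2 (Z = (747 + sqrt(29**2 + (-5)**2))**2 = (747 + sqrt(841 + 25))**2 = (747 + sqrt(866))**2 ≈ 6.0284e+5)
Z/(-6197485) = (747 + sqrt(866))**2/(-6197485) = (747 + sqrt(866))**2*(-1/6197485) = -(747 + sqrt(866))**2/6197485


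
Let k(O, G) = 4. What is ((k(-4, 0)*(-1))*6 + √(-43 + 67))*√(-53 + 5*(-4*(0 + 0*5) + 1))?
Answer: 8*I*√3*(-12 + √6) ≈ -132.34*I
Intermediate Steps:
((k(-4, 0)*(-1))*6 + √(-43 + 67))*√(-53 + 5*(-4*(0 + 0*5) + 1)) = ((4*(-1))*6 + √(-43 + 67))*√(-53 + 5*(-4*(0 + 0*5) + 1)) = (-4*6 + √24)*√(-53 + 5*(-4*(0 + 0) + 1)) = (-24 + 2*√6)*√(-53 + 5*(-4*0 + 1)) = (-24 + 2*√6)*√(-53 + 5*(0 + 1)) = (-24 + 2*√6)*√(-53 + 5*1) = (-24 + 2*√6)*√(-53 + 5) = (-24 + 2*√6)*√(-48) = (-24 + 2*√6)*(4*I*√3) = 4*I*√3*(-24 + 2*√6)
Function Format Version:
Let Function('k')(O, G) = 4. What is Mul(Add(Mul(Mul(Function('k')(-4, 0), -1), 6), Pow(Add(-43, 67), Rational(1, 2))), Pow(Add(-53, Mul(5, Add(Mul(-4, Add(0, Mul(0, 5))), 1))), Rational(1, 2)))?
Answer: Mul(8, I, Pow(3, Rational(1, 2)), Add(-12, Pow(6, Rational(1, 2)))) ≈ Mul(-132.34, I)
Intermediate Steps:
Mul(Add(Mul(Mul(Function('k')(-4, 0), -1), 6), Pow(Add(-43, 67), Rational(1, 2))), Pow(Add(-53, Mul(5, Add(Mul(-4, Add(0, Mul(0, 5))), 1))), Rational(1, 2))) = Mul(Add(Mul(Mul(4, -1), 6), Pow(Add(-43, 67), Rational(1, 2))), Pow(Add(-53, Mul(5, Add(Mul(-4, Add(0, Mul(0, 5))), 1))), Rational(1, 2))) = Mul(Add(Mul(-4, 6), Pow(24, Rational(1, 2))), Pow(Add(-53, Mul(5, Add(Mul(-4, Add(0, 0)), 1))), Rational(1, 2))) = Mul(Add(-24, Mul(2, Pow(6, Rational(1, 2)))), Pow(Add(-53, Mul(5, Add(Mul(-4, 0), 1))), Rational(1, 2))) = Mul(Add(-24, Mul(2, Pow(6, Rational(1, 2)))), Pow(Add(-53, Mul(5, Add(0, 1))), Rational(1, 2))) = Mul(Add(-24, Mul(2, Pow(6, Rational(1, 2)))), Pow(Add(-53, Mul(5, 1)), Rational(1, 2))) = Mul(Add(-24, Mul(2, Pow(6, Rational(1, 2)))), Pow(Add(-53, 5), Rational(1, 2))) = Mul(Add(-24, Mul(2, Pow(6, Rational(1, 2)))), Pow(-48, Rational(1, 2))) = Mul(Add(-24, Mul(2, Pow(6, Rational(1, 2)))), Mul(4, I, Pow(3, Rational(1, 2)))) = Mul(4, I, Pow(3, Rational(1, 2)), Add(-24, Mul(2, Pow(6, Rational(1, 2)))))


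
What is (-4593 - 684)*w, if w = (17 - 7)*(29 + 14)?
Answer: -2269110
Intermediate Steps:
w = 430 (w = 10*43 = 430)
(-4593 - 684)*w = (-4593 - 684)*430 = -5277*430 = -2269110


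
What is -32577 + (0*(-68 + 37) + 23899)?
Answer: -8678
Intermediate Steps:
-32577 + (0*(-68 + 37) + 23899) = -32577 + (0*(-31) + 23899) = -32577 + (0 + 23899) = -32577 + 23899 = -8678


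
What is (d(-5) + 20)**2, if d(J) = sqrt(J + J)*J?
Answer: 150 - 200*I*sqrt(10) ≈ 150.0 - 632.46*I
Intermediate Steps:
d(J) = sqrt(2)*J**(3/2) (d(J) = sqrt(2*J)*J = (sqrt(2)*sqrt(J))*J = sqrt(2)*J**(3/2))
(d(-5) + 20)**2 = (sqrt(2)*(-5)**(3/2) + 20)**2 = (sqrt(2)*(-5*I*sqrt(5)) + 20)**2 = (-5*I*sqrt(10) + 20)**2 = (20 - 5*I*sqrt(10))**2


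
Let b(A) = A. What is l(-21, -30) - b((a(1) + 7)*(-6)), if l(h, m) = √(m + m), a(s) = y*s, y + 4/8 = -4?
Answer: 15 + 2*I*√15 ≈ 15.0 + 7.746*I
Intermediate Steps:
y = -9/2 (y = -½ - 4 = -9/2 ≈ -4.5000)
a(s) = -9*s/2
l(h, m) = √2*√m (l(h, m) = √(2*m) = √2*√m)
l(-21, -30) - b((a(1) + 7)*(-6)) = √2*√(-30) - (-9/2*1 + 7)*(-6) = √2*(I*√30) - (-9/2 + 7)*(-6) = 2*I*√15 - 5*(-6)/2 = 2*I*√15 - 1*(-15) = 2*I*√15 + 15 = 15 + 2*I*√15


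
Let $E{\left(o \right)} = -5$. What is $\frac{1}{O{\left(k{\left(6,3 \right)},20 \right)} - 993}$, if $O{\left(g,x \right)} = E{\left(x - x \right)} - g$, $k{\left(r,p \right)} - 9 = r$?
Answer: $- \frac{1}{1013} \approx -0.00098717$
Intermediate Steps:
$k{\left(r,p \right)} = 9 + r$
$O{\left(g,x \right)} = -5 - g$
$\frac{1}{O{\left(k{\left(6,3 \right)},20 \right)} - 993} = \frac{1}{\left(-5 - \left(9 + 6\right)\right) - 993} = \frac{1}{\left(-5 - 15\right) - 993} = \frac{1}{-20 - 993} = \frac{1}{-1013} = - \frac{1}{1013}$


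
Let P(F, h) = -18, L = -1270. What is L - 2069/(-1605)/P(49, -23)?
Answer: -36692369/28890 ≈ -1270.1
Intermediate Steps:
L - 2069/(-1605)/P(49, -23) = -1270 - 2069/(-1605)/(-18) = -1270 - 2069*(-1/1605)*(-1)/18 = -1270 - (-2069)*(-1)/(1605*18) = -1270 - 1*2069/28890 = -1270 - 2069/28890 = -36692369/28890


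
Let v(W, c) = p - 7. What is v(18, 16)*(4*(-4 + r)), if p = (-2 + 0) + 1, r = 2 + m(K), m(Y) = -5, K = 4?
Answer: 224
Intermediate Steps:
r = -3 (r = 2 - 5 = -3)
p = -1 (p = -2 + 1 = -1)
v(W, c) = -8 (v(W, c) = -1 - 7 = -8)
v(18, 16)*(4*(-4 + r)) = -32*(-4 - 3) = -32*(-7) = -8*(-28) = 224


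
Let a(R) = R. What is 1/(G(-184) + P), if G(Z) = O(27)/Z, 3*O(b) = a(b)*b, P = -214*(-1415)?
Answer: 184/55716797 ≈ 3.3024e-6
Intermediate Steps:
P = 302810
O(b) = b²/3 (O(b) = (b*b)/3 = b²/3)
G(Z) = 243/Z (G(Z) = ((⅓)*27²)/Z = ((⅓)*729)/Z = 243/Z)
1/(G(-184) + P) = 1/(243/(-184) + 302810) = 1/(243*(-1/184) + 302810) = 1/(-243/184 + 302810) = 1/(55716797/184) = 184/55716797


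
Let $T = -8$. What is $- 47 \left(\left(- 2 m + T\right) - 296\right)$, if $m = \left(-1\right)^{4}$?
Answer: $14382$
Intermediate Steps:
$m = 1$
$- 47 \left(\left(- 2 m + T\right) - 296\right) = - 47 \left(\left(\left(-2\right) 1 - 8\right) - 296\right) = - 47 \left(\left(-2 - 8\right) - 296\right) = - 47 \left(-10 - 296\right) = \left(-47\right) \left(-306\right) = 14382$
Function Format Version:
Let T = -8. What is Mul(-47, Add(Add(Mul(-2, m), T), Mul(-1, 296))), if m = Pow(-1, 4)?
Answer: 14382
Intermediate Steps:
m = 1
Mul(-47, Add(Add(Mul(-2, m), T), Mul(-1, 296))) = Mul(-47, Add(Add(Mul(-2, 1), -8), Mul(-1, 296))) = Mul(-47, Add(Add(-2, -8), -296)) = Mul(-47, Add(-10, -296)) = Mul(-47, -306) = 14382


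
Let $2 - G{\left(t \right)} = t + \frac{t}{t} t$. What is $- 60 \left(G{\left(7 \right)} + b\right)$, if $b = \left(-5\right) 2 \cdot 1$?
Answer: $1320$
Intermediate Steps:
$G{\left(t \right)} = 2 - 2 t$ ($G{\left(t \right)} = 2 - \left(t + \frac{t}{t} t\right) = 2 - \left(t + 1 t\right) = 2 - \left(t + t\right) = 2 - 2 t$)
$b = -10$ ($b = \left(-10\right) 1 = -10$)
$- 60 \left(G{\left(7 \right)} + b\right) = - 60 \left(\left(2 - 14\right) - 10\right) = - 60 \left(-12 - 10\right) = \left(-60\right) \left(-22\right) = 1320$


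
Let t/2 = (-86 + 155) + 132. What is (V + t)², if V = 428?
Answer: 688900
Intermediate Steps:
t = 402 (t = 2*((-86 + 155) + 132) = 2*(69 + 132) = 2*201 = 402)
(V + t)² = (428 + 402)² = 830² = 688900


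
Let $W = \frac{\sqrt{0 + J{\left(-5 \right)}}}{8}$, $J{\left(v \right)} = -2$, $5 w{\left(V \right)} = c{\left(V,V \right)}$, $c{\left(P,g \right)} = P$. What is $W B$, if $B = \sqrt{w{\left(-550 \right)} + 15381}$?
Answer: $\frac{i \sqrt{30542}}{8} \approx 21.845 i$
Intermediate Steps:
$w{\left(V \right)} = \frac{V}{5}$
$B = \sqrt{15271}$ ($B = \sqrt{\frac{1}{5} \left(-550\right) + 15381} = \sqrt{-110 + 15381} = \sqrt{15271} \approx 123.58$)
$W = \frac{i \sqrt{2}}{8}$ ($W = \frac{\sqrt{0 - 2}}{8} = \sqrt{-2} \cdot \frac{1}{8} = i \sqrt{2} \cdot \frac{1}{8} = \frac{i \sqrt{2}}{8} \approx 0.17678 i$)
$W B = \frac{i \sqrt{2}}{8} \sqrt{15271} = \frac{i \sqrt{30542}}{8}$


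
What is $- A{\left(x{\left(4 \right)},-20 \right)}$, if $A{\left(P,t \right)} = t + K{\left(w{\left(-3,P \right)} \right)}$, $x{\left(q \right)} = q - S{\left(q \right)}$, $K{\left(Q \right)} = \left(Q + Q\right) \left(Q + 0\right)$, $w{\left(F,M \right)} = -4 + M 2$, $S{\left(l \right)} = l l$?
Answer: $-1548$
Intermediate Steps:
$S{\left(l \right)} = l^{2}$
$w{\left(F,M \right)} = -4 + 2 M$
$K{\left(Q \right)} = 2 Q^{2}$ ($K{\left(Q \right)} = 2 Q Q = 2 Q^{2}$)
$x{\left(q \right)} = q - q^{2}$
$A{\left(P,t \right)} = t + 2 \left(-4 + 2 P\right)^{2}$
$- A{\left(x{\left(4 \right)},-20 \right)} = - (-20 + 8 \left(-2 + 4 \left(1 - 4\right)\right)^{2}) = - (-20 + 8 \left(-2 + 4 \left(-3\right)\right)^{2}) = - (-20 + 8 \left(-2 - 12\right)^{2}) = - (-20 + 8 \left(-14\right)^{2}) = - (-20 + 8 \cdot 196) = - (-20 + 1568) = \left(-1\right) 1548 = -1548$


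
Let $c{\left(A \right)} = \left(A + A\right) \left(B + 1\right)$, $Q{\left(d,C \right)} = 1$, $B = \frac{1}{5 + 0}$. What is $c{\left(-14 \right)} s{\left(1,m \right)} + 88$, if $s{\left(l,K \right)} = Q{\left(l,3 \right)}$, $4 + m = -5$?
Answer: $\frac{272}{5} \approx 54.4$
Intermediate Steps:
$B = \frac{1}{5} \approx 0.2$
$m = -9$ ($m = -4 - 5 = -9$)
$s{\left(l,K \right)} = 1$
$c{\left(A \right)} = \frac{12 A}{5}$ ($c{\left(A \right)} = \left(A + A\right) \left(\frac{1}{5} + 1\right) = 2 A \frac{6}{5} = \frac{12 A}{5}$)
$c{\left(-14 \right)} s{\left(1,m \right)} + 88 = \frac{12}{5} \left(-14\right) 1 + 88 = \left(- \frac{168}{5}\right) 1 + 88 = - \frac{168}{5} + 88 = \frac{272}{5}$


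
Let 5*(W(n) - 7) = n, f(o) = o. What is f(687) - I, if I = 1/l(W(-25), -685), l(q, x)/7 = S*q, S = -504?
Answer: 4847473/7056 ≈ 687.00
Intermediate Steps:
W(n) = 7 + n/5
l(q, x) = -3528*q (l(q, x) = 7*(-504*q) = -3528*q)
I = -1/7056 (I = 1/(-3528*(7 + (⅕)*(-25))) = 1/(-3528*(7 - 5)) = 1/(-3528*2) = 1/(-7056) = -1/7056 ≈ -0.00014172)
f(687) - I = 687 - 1*(-1/7056) = 687 + 1/7056 = 4847473/7056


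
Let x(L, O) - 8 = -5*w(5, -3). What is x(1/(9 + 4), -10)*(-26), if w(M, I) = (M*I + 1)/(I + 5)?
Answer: -1118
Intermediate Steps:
w(M, I) = (1 + I*M)/(5 + I) (w(M, I) = (I*M + 1)/(5 + I) = (1 + I*M)/(5 + I))
x(L, O) = 43 (x(L, O) = 8 - 5*(1 - 3*5)/(5 - 3) = 8 - 5*(1 - 15)/2 = 8 - 5*(-14)/2 = 8 - 5*(-7) = 8 + 35 = 43)
x(1/(9 + 4), -10)*(-26) = 43*(-26) = -1118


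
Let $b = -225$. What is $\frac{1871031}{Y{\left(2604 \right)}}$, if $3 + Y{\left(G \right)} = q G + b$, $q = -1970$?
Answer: $- \frac{623677}{1710036} \approx -0.36472$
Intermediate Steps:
$Y{\left(G \right)} = -228 - 1970 G$ ($Y{\left(G \right)} = -3 - \left(225 + 1970 G\right) = -228 - 1970 G$)
$\frac{1871031}{Y{\left(2604 \right)}} = \frac{1871031}{-228 - 5129880} = \frac{1871031}{-5130108} = 1871031 \left(- \frac{1}{5130108}\right) = - \frac{623677}{1710036}$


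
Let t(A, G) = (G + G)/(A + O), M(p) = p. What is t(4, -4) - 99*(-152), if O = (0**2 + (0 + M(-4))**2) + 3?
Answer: 346096/23 ≈ 15048.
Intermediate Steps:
O = 19 (O = (0**2 + (0 - 4)**2) + 3 = (0 + (-4)**2) + 3 = (0 + 16) + 3 = 16 + 3 = 19)
t(A, G) = 2*G/(19 + A) (t(A, G) = (G + G)/(A + 19) = (2*G)/(19 + A) = 2*G/(19 + A))
t(4, -4) - 99*(-152) = 2*(-4)/(19 + 4) - 99*(-152) = 2*(-4)/23 + 15048 = 2*(-4)*(1/23) + 15048 = -8/23 + 15048 = 346096/23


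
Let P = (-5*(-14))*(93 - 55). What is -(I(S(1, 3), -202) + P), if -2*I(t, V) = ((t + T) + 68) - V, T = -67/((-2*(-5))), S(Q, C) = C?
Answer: -50537/20 ≈ -2526.9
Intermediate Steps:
T = -67/10 ≈ -6.7000
I(t, V) = -613/20 + V/2 - t/2 (I(t, V) = -(((t - 67/10) + 68) - V)/2 = -(((-67/10 + t) + 68) - V)/2 = -((613/10 + t) - V)/2 = -(613/10 + t - V)/2 = -613/20 + V/2 - t/2)
P = 2660 (P = 70*38 = 2660)
-(I(S(1, 3), -202) + P) = -((-613/20 + (½)*(-202) - ½*3) + 2660) = -((-613/20 - 101 - 3/2) + 2660) = -(-2663/20 + 2660) = -1*50537/20 = -50537/20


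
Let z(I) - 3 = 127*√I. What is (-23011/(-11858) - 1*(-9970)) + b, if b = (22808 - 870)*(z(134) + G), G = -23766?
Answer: -6181607678181/11858 + 2786126*√134 ≈ -4.8905e+8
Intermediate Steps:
z(I) = 3 + 127*√I
b = -521312694 + 2786126*√134 (b = (22808 - 870)*((3 + 127*√134) - 23766) = 21938*(-23763 + 127*√134) = -521312694 + 2786126*√134 ≈ -4.8906e+8)
(-23011/(-11858) - 1*(-9970)) + b = (-23011/(-11858) - 1*(-9970)) + (-521312694 + 2786126*√134) = (-23011*(-1/11858) + 9970) + (-521312694 + 2786126*√134) = (23011/11858 + 9970) + (-521312694 + 2786126*√134) = 118247271/11858 + (-521312694 + 2786126*√134) = -6181607678181/11858 + 2786126*√134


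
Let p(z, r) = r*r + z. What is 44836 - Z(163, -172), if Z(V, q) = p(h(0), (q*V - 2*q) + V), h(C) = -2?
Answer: -757801003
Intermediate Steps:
p(z, r) = z + r² (p(z, r) = r² + z = z + r²)
Z(V, q) = -2 + (V - 2*q + V*q)² (Z(V, q) = -2 + ((q*V - 2*q) + V)² = -2 + ((V*q - 2*q) + V)² = -2 + ((-2*q + V*q) + V)² = -2 + (V - 2*q + V*q)²)
44836 - Z(163, -172) = 44836 - (-2 + (163 - 2*(-172) + 163*(-172))²) = 44836 - (-2 + (163 + 344 - 28036)²) = 44836 - (-2 + (-27529)²) = 44836 - (-2 + 757845841) = 44836 - 1*757845839 = 44836 - 757845839 = -757801003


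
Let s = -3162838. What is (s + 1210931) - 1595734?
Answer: -3547641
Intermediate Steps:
(s + 1210931) - 1595734 = (-3162838 + 1210931) - 1595734 = -1951907 - 1595734 = -3547641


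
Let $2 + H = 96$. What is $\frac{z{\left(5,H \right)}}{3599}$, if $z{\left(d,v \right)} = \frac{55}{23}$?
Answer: $\frac{55}{82777} \approx 0.00066444$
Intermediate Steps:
$H = 94$ ($H = -2 + 96 = 94$)
$z{\left(d,v \right)} = \frac{55}{23}$ ($z{\left(d,v \right)} = 55 \cdot \frac{1}{23} = \frac{55}{23}$)
$\frac{z{\left(5,H \right)}}{3599} = \frac{55}{23 \cdot 3599} = \frac{55}{23} \cdot \frac{1}{3599} = \frac{55}{82777}$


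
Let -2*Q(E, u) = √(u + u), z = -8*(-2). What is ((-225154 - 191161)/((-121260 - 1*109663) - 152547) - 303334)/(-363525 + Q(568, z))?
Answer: 8456978178108825/10135144742270198 - 23263814533*√2/5067572371135099 ≈ 0.83441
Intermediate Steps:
z = 16
Q(E, u) = -√2*√u/2 (Q(E, u) = -√(u + u)/2 = -√2*√u/2)
((-225154 - 191161)/((-121260 - 1*109663) - 152547) - 303334)/(-363525 + Q(568, z)) = ((-225154 - 191161)/((-121260 - 1*109663) - 152547) - 303334)/(-363525 - √2*√16/2) = (-416315/((-121260 - 109663) - 152547) - 303334)/(-363525 - ½*√2*4) = (-416315/(-230923 - 152547) - 303334)/(-363525 - 2*√2) = (-416315/(-383470) - 303334)/(-363525 - 2*√2) = (-416315*(-1/383470) - 303334)/(-363525 - 2*√2) = (83263/76694 - 303334)/(-363525 - 2*√2) = -23263814533/(76694*(-363525 - 2*√2))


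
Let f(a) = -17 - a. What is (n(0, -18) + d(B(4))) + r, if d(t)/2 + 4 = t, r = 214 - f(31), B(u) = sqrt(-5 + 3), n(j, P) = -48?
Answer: 206 + 2*I*sqrt(2) ≈ 206.0 + 2.8284*I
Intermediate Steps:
B(u) = I*sqrt(2) (B(u) = sqrt(-2) = I*sqrt(2))
r = 262 (r = 214 - (-17 - 1*31) = 214 - (-17 - 31) = 214 - 1*(-48) = 214 + 48 = 262)
d(t) = -8 + 2*t
(n(0, -18) + d(B(4))) + r = (-48 + (-8 + 2*(I*sqrt(2)))) + 262 = (-48 + (-8 + 2*I*sqrt(2))) + 262 = (-56 + 2*I*sqrt(2)) + 262 = 206 + 2*I*sqrt(2)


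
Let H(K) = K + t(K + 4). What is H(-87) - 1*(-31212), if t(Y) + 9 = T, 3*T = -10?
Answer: 93338/3 ≈ 31113.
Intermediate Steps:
T = -10/3 (T = (⅓)*(-10) = -10/3 ≈ -3.3333)
t(Y) = -37/3 (t(Y) = -9 - 10/3 = -37/3)
H(K) = -37/3 + K (H(K) = K - 37/3 = -37/3 + K)
H(-87) - 1*(-31212) = (-37/3 - 87) - 1*(-31212) = -298/3 + 31212 = 93338/3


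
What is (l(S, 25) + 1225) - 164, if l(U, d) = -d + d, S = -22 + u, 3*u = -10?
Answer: 1061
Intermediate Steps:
u = -10/3 (u = (⅓)*(-10) = -10/3 ≈ -3.3333)
S = -76/3 (S = -22 - 10/3 = -76/3 ≈ -25.333)
l(U, d) = 0
(l(S, 25) + 1225) - 164 = (0 + 1225) - 164 = 1225 - 164 = 1061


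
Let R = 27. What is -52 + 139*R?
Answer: 3701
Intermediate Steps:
-52 + 139*R = -52 + 139*27 = -52 + 3753 = 3701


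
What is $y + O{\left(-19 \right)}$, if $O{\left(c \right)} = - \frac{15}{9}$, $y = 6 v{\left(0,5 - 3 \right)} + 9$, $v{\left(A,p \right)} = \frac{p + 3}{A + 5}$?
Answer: $\frac{40}{3} \approx 13.333$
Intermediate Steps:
$v{\left(A,p \right)} = \frac{3 + p}{5 + A}$
$y = 15$ ($y = 6 \frac{3 + \left(5 - 3\right)}{5 + 0} + 9 = 6 \frac{3 + \left(5 - 3\right)}{5} + 9 = 6 \frac{3 + 2}{5} + 9 = 6 \cdot \frac{1}{5} \cdot 5 + 9 = 6 \cdot 1 + 9 = 6 + 9 = 15$)
$O{\left(c \right)} = - \frac{5}{3}$ ($O{\left(c \right)} = \left(-15\right) \frac{1}{9} = - \frac{5}{3}$)
$y + O{\left(-19 \right)} = 15 - \frac{5}{3} = \frac{40}{3}$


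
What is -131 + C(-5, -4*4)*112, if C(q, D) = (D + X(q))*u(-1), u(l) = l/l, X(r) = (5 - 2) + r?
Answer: -2147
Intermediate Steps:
X(r) = 3 + r
u(l) = 1
C(q, D) = 3 + D + q (C(q, D) = (D + (3 + q))*1 = (3 + D + q)*1 = 3 + D + q)
-131 + C(-5, -4*4)*112 = -131 + (3 - 4*4 - 5)*112 = -131 + (3 - 16 - 5)*112 = -131 - 18*112 = -131 - 2016 = -2147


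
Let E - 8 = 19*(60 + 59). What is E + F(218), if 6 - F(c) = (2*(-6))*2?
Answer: 2299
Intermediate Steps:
F(c) = 30 (F(c) = 6 - 2*(-6)*2 = 6 - (-12)*2 = 6 - 1*(-24) = 6 + 24 = 30)
E = 2269 (E = 8 + 19*(60 + 59) = 8 + 19*119 = 8 + 2261 = 2269)
E + F(218) = 2269 + 30 = 2299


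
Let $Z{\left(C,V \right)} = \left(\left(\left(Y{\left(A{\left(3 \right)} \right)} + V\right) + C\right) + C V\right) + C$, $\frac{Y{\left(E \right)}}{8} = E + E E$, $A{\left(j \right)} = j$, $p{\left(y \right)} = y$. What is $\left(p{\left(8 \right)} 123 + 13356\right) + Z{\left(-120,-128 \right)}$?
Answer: $29428$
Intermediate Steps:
$Y{\left(E \right)} = 8 E + 8 E^{2}$ ($Y{\left(E \right)} = 8 \left(E + E E\right) = 8 \left(E + E^{2}\right) = 8 E + 8 E^{2}$)
$Z{\left(C,V \right)} = 96 + V + 2 C + C V$ ($Z{\left(C,V \right)} = \left(\left(\left(8 \cdot 3 \left(1 + 3\right) + V\right) + C\right) + C V\right) + C = \left(\left(\left(8 \cdot 3 \cdot 4 + V\right) + C\right) + C V\right) + C = \left(\left(\left(96 + V\right) + C\right) + C V\right) + C = \left(\left(96 + C + V\right) + C V\right) + C = \left(96 + C + V + C V\right) + C = 96 + V + 2 C + C V$)
$\left(p{\left(8 \right)} 123 + 13356\right) + Z{\left(-120,-128 \right)} = \left(8 \cdot 123 + 13356\right) + \left(96 - 128 + 2 \left(-120\right) - -15360\right) = \left(984 + 13356\right) + \left(96 - 128 - 240 + 15360\right) = 14340 + 15088 = 29428$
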